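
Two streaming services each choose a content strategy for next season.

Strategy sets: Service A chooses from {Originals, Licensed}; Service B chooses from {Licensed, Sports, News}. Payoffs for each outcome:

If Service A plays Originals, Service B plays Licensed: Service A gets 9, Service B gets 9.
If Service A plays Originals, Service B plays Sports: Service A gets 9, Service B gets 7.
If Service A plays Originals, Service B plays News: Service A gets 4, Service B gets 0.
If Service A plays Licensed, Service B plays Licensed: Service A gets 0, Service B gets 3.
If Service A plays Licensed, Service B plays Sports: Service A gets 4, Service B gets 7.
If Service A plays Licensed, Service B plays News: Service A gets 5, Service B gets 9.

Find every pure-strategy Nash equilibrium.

(Originals, Licensed): Service A gets 9, best alternative 0; Service B gets 9, best alternative 7. No profitable deviation — NE.
(Originals, Sports): Service B can switch to Licensed (7 → 9). Not NE.
(Originals, News): Service A can switch to Licensed (4 → 5). Not NE.
(Licensed, Licensed): Service A can switch to Originals (0 → 9). Not NE.
(Licensed, Sports): Service A can switch to Originals (4 → 9). Not NE.
(Licensed, News): Service A gets 5, best alternative 4; Service B gets 9, best alternative 7. No profitable deviation — NE.

The pure Nash equilibria are (Originals, Licensed); (Licensed, News).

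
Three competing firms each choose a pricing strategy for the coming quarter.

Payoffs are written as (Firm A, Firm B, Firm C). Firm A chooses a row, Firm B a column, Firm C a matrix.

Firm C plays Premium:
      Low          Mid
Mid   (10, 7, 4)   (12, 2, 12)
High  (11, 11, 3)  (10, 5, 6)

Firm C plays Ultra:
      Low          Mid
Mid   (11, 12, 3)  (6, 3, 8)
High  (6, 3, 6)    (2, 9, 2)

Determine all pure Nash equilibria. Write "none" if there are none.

This game has no pure Nash equilibrium.

For each player, find the best response to each opponent profile; mutual best responses are the pure NE.
Firm A against (Low, Premium): payoffs 10, 11 → best response High.
Firm A against (Low, Ultra): payoffs 11, 6 → best response Mid.
Firm A against (Mid, Premium): payoffs 12, 10 → best response Mid.
Firm A against (Mid, Ultra): payoffs 6, 2 → best response Mid.
Firm B against (Mid, Premium): payoffs 7, 2 → best response Low.
Firm B against (Mid, Ultra): payoffs 12, 3 → best response Low.
Firm B against (High, Premium): payoffs 11, 5 → best response Low.
Firm B against (High, Ultra): payoffs 3, 9 → best response Mid.
Firm C against (Mid, Low): payoffs 4, 3 → best response Premium.
Firm C against (Mid, Mid): payoffs 12, 8 → best response Premium.
Firm C against (High, Low): payoffs 3, 6 → best response Ultra.
Firm C against (High, Mid): payoffs 6, 2 → best response Premium.
No profile is a mutual best response for all players.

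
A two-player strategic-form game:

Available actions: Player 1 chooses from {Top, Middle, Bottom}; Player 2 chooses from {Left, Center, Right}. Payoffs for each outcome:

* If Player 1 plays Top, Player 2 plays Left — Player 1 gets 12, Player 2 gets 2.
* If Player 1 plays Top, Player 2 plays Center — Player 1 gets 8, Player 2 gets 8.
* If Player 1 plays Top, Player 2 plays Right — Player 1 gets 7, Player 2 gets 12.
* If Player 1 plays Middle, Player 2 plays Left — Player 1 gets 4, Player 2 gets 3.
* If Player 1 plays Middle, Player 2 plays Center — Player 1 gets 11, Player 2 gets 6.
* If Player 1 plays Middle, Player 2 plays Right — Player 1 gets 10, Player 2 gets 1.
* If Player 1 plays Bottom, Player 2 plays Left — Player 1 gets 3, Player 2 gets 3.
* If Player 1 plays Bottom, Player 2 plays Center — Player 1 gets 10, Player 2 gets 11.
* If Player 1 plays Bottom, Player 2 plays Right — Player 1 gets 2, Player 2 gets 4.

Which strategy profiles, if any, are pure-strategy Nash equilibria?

(Middle, Center)

(Top, Left): Player 2 can switch to Center (2 → 8). Not NE.
(Top, Center): Player 1 can switch to Middle (8 → 11). Not NE.
(Top, Right): Player 1 can switch to Middle (7 → 10). Not NE.
(Middle, Left): Player 1 can switch to Top (4 → 12). Not NE.
(Middle, Center): Player 1 gets 11, best alternative 10; Player 2 gets 6, best alternative 3. No profitable deviation — NE.
(Middle, Right): Player 2 can switch to Left (1 → 3). Not NE.
(Bottom, Left): Player 1 can switch to Top (3 → 12). Not NE.
(Bottom, Center): Player 1 can switch to Middle (10 → 11). Not NE.
(Bottom, Right): Player 1 can switch to Top (2 → 7). Not NE.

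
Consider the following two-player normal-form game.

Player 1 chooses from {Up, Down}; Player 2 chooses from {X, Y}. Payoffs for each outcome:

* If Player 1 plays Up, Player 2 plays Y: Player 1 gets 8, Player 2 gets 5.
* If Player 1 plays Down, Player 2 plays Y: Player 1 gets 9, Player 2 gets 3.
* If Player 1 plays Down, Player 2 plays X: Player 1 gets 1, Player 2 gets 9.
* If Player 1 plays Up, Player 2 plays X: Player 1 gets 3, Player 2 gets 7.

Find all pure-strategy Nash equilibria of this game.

The unique pure-strategy Nash equilibrium is (Up, X).

Player 1 against X: payoffs 3, 1 → best response Up.
Player 1 against Y: payoffs 8, 9 → best response Down.
Player 2 against Up: payoffs 7, 5 → best response X.
Player 2 against Down: payoffs 9, 3 → best response X.
Mutual best responses: (Up, X).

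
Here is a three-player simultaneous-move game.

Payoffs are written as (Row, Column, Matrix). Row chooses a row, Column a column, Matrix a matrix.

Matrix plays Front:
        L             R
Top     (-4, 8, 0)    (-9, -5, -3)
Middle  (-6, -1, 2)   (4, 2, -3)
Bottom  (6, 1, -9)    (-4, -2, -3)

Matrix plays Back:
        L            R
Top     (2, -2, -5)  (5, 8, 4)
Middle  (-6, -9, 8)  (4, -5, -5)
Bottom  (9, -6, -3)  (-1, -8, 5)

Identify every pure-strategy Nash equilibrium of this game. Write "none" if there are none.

(Top, L, Front): Row can switch to Bottom (-4 → 6). Not NE.
(Top, L, Back): Row can switch to Bottom (2 → 9). Not NE.
(Top, R, Front): Row can switch to Middle (-9 → 4). Not NE.
(Top, R, Back): Row gets 5, best alternative 4; Column gets 8, best alternative -2; Matrix gets 4, best alternative -3. No profitable deviation — NE.
(Middle, L, Front): Row can switch to Top (-6 → -4). Not NE.
(Middle, L, Back): Row can switch to Top (-6 → 2). Not NE.
(Middle, R, Front): Row gets 4, best alternative -4; Column gets 2, best alternative -1; Matrix gets -3, best alternative -5. No profitable deviation — NE.
(Middle, R, Back): Row can switch to Top (4 → 5). Not NE.
(Bottom, L, Front): Matrix can switch to Back (-9 → -3). Not NE.
(Bottom, L, Back): Row gets 9, best alternative 2; Column gets -6, best alternative -8; Matrix gets -3, best alternative -9. No profitable deviation — NE.
(Bottom, R, Front): Row can switch to Middle (-4 → 4). Not NE.
(Bottom, R, Back): Row can switch to Top (-1 → 5). Not NE.

Pure-strategy Nash equilibria: (Top, R, Back); (Middle, R, Front); (Bottom, L, Back)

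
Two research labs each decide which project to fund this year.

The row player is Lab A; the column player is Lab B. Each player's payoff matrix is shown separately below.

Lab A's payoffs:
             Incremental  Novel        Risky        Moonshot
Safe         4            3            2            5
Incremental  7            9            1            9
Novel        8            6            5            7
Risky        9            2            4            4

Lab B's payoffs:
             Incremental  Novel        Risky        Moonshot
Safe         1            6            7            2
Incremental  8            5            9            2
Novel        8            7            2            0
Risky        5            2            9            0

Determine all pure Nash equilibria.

There is no pure-strategy Nash equilibrium.

For each player, find the best response to each opponent profile; mutual best responses are the pure NE.
Lab A against Incremental: payoffs 4, 7, 8, 9 → best response Risky.
Lab A against Novel: payoffs 3, 9, 6, 2 → best response Incremental.
Lab A against Risky: payoffs 2, 1, 5, 4 → best response Novel.
Lab A against Moonshot: payoffs 5, 9, 7, 4 → best response Incremental.
Lab B against Safe: payoffs 1, 6, 7, 2 → best response Risky.
Lab B against Incremental: payoffs 8, 5, 9, 2 → best response Risky.
Lab B against Novel: payoffs 8, 7, 2, 0 → best response Incremental.
Lab B against Risky: payoffs 5, 2, 9, 0 → best response Risky.
No profile is a mutual best response for all players.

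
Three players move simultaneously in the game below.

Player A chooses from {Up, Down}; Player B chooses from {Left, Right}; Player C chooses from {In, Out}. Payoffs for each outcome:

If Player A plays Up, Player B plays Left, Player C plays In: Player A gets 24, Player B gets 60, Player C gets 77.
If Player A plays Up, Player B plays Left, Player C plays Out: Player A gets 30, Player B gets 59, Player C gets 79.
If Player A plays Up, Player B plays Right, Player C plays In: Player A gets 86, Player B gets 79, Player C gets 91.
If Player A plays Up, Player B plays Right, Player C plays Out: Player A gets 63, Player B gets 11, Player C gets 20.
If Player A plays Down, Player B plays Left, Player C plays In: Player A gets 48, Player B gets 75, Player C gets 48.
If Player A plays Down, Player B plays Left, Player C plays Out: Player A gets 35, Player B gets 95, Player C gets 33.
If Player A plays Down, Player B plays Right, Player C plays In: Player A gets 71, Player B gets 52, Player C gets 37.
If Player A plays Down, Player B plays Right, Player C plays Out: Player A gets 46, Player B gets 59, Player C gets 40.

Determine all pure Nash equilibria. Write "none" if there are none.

(Up, Left, In): Player A can switch to Down (24 → 48). Not NE.
(Up, Left, Out): Player A can switch to Down (30 → 35). Not NE.
(Up, Right, In): Player A gets 86, best alternative 71; Player B gets 79, best alternative 60; Player C gets 91, best alternative 20. No profitable deviation — NE.
(Up, Right, Out): Player B can switch to Left (11 → 59). Not NE.
(Down, Left, In): Player A gets 48, best alternative 24; Player B gets 75, best alternative 52; Player C gets 48, best alternative 33. No profitable deviation — NE.
(Down, Left, Out): Player C can switch to In (33 → 48). Not NE.
(Down, Right, In): Player A can switch to Up (71 → 86). Not NE.
(Down, Right, Out): Player A can switch to Up (46 → 63). Not NE.

The pure Nash equilibria are (Up, Right, In); (Down, Left, In).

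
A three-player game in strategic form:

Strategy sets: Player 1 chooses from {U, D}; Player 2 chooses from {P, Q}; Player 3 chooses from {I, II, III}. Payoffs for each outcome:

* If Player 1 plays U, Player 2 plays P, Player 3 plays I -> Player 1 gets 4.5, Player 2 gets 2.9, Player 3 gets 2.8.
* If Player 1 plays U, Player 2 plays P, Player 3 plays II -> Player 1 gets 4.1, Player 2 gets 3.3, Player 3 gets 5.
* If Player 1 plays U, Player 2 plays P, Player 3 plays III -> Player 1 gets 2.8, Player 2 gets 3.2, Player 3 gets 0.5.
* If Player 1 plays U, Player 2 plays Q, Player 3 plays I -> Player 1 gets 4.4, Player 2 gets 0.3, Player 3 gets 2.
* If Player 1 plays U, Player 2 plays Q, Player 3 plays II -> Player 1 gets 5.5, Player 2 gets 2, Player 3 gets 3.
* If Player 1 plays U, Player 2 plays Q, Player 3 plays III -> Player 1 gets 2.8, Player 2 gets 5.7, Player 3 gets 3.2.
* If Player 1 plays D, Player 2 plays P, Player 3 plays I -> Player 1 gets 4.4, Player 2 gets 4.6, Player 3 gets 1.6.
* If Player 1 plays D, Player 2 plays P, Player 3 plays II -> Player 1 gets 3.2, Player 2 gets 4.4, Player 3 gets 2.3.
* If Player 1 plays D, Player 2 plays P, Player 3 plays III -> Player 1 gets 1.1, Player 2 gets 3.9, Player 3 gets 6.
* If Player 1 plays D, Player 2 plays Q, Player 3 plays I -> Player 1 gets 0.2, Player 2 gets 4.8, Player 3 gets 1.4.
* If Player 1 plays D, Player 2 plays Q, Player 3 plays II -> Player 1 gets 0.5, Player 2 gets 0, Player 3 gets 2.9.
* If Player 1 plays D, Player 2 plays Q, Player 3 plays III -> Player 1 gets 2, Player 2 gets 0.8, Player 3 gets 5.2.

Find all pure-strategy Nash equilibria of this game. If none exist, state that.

For each strategy profile, look for a profitable unilateral deviation.
(U, P, I): Player 3 can switch to II (2.8 → 5). Not NE.
(U, P, II): Player 1 gets 4.1, best alternative 3.2; Player 2 gets 3.3, best alternative 2; Player 3 gets 5, best alternative 2.8. No profitable deviation — NE.
(U, P, III): Player 2 can switch to Q (3.2 → 5.7). Not NE.
(U, Q, I): Player 2 can switch to P (0.3 → 2.9). Not NE.
(U, Q, II): Player 2 can switch to P (2 → 3.3). Not NE.
(U, Q, III): Player 1 gets 2.8, best alternative 2; Player 2 gets 5.7, best alternative 3.2; Player 3 gets 3.2, best alternative 3. No profitable deviation — NE.
(D, P, I): Player 1 can switch to U (4.4 → 4.5). Not NE.
(D, P, II): Player 1 can switch to U (3.2 → 4.1). Not NE.
(D, P, III): Player 1 can switch to U (1.1 → 2.8). Not NE.
(D, Q, I): Player 1 can switch to U (0.2 → 4.4). Not NE.
(D, Q, II): Player 1 can switch to U (0.5 → 5.5). Not NE.
(D, Q, III): Player 1 can switch to U (2 → 2.8). Not NE.

(U, P, II); (U, Q, III)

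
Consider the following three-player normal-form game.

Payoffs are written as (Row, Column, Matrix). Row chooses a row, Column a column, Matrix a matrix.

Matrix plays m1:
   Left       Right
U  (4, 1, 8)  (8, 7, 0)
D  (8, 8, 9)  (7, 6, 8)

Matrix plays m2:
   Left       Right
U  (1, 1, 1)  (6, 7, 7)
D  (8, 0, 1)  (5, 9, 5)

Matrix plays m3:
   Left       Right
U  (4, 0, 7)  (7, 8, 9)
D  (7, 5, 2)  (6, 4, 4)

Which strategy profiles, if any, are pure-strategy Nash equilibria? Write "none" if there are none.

The pure Nash equilibria are (U, Right, m3) and (D, Left, m1).

Row against (Left, m1): payoffs 4, 8 → best response D.
Row against (Left, m2): payoffs 1, 8 → best response D.
Row against (Left, m3): payoffs 4, 7 → best response D.
Row against (Right, m1): payoffs 8, 7 → best response U.
Row against (Right, m2): payoffs 6, 5 → best response U.
Row against (Right, m3): payoffs 7, 6 → best response U.
Column against (U, m1): payoffs 1, 7 → best response Right.
Column against (U, m2): payoffs 1, 7 → best response Right.
Column against (U, m3): payoffs 0, 8 → best response Right.
Column against (D, m1): payoffs 8, 6 → best response Left.
Column against (D, m2): payoffs 0, 9 → best response Right.
Column against (D, m3): payoffs 5, 4 → best response Left.
Matrix against (U, Left): payoffs 8, 1, 7 → best response m1.
Matrix against (U, Right): payoffs 0, 7, 9 → best response m3.
Matrix against (D, Left): payoffs 9, 1, 2 → best response m1.
Matrix against (D, Right): payoffs 8, 5, 4 → best response m1.
Mutual best responses: (U, Right, m3); (D, Left, m1).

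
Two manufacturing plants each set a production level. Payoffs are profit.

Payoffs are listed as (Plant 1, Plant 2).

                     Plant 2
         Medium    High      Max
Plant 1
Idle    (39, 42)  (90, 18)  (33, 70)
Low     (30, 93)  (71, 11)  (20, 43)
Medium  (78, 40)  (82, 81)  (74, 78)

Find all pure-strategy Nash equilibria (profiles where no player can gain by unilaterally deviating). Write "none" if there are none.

Plant 1 against Medium: payoffs 39, 30, 78 → best response Medium.
Plant 1 against High: payoffs 90, 71, 82 → best response Idle.
Plant 1 against Max: payoffs 33, 20, 74 → best response Medium.
Plant 2 against Idle: payoffs 42, 18, 70 → best response Max.
Plant 2 against Low: payoffs 93, 11, 43 → best response Medium.
Plant 2 against Medium: payoffs 40, 81, 78 → best response High.
No profile is a mutual best response for all players.

none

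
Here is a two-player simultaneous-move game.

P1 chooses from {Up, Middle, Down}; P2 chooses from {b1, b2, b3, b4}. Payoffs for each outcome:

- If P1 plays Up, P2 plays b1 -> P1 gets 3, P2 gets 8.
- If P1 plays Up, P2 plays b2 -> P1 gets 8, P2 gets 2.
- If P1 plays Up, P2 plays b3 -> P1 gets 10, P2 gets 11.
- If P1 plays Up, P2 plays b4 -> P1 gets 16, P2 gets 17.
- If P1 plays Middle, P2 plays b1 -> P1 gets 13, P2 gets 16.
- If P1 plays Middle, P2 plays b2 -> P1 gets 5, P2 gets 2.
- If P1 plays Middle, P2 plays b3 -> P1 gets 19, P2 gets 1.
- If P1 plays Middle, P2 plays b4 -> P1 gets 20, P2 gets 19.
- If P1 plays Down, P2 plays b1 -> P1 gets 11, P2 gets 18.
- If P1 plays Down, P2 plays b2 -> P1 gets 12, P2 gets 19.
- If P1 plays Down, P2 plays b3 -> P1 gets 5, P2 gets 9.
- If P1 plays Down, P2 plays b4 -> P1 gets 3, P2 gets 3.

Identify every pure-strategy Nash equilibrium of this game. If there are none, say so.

P1 against b1: payoffs 3, 13, 11 → best response Middle.
P1 against b2: payoffs 8, 5, 12 → best response Down.
P1 against b3: payoffs 10, 19, 5 → best response Middle.
P1 against b4: payoffs 16, 20, 3 → best response Middle.
P2 against Up: payoffs 8, 2, 11, 17 → best response b4.
P2 against Middle: payoffs 16, 2, 1, 19 → best response b4.
P2 against Down: payoffs 18, 19, 9, 3 → best response b2.
Mutual best responses: (Middle, b4); (Down, b2).

The pure Nash equilibria are (Middle, b4) and (Down, b2).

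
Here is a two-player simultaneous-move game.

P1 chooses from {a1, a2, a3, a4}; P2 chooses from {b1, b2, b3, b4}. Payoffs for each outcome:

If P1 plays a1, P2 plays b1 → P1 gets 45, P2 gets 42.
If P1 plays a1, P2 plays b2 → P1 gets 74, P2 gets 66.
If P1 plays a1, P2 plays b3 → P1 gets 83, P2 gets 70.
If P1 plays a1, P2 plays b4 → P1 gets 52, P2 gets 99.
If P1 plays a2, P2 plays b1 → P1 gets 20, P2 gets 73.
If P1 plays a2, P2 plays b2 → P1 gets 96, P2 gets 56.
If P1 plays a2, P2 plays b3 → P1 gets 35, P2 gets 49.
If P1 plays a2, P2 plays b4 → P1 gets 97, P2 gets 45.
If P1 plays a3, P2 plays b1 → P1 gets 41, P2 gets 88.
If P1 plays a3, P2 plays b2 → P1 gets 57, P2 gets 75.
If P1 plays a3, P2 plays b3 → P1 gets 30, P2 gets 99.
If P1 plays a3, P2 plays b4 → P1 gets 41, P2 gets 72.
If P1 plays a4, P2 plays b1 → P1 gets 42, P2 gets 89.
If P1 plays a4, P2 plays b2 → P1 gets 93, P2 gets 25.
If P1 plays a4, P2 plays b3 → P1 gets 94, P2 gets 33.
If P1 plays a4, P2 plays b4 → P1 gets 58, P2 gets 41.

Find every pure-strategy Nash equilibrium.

(a1, b1): P2 can switch to b2 (42 → 66). Not NE.
(a1, b2): P1 can switch to a2 (74 → 96). Not NE.
(a1, b3): P1 can switch to a4 (83 → 94). Not NE.
(a1, b4): P1 can switch to a2 (52 → 97). Not NE.
(a2, b1): P1 can switch to a1 (20 → 45). Not NE.
(a2, b2): P2 can switch to b1 (56 → 73). Not NE.
(a2, b3): P1 can switch to a1 (35 → 83). Not NE.
(a2, b4): P2 can switch to b1 (45 → 73). Not NE.
(The remaining 8 profiles each have a profitable deviation by the same check.)

This game has no pure Nash equilibrium.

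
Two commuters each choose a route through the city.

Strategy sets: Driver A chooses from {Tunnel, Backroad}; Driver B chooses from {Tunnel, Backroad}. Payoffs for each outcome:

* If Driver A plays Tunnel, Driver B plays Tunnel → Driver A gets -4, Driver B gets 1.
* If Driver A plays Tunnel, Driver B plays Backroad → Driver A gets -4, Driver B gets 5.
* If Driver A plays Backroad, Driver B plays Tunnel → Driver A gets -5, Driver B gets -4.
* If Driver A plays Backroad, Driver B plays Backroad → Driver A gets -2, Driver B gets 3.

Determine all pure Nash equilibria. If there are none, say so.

(Tunnel, Tunnel): Driver B can switch to Backroad (1 → 5). Not NE.
(Tunnel, Backroad): Driver A can switch to Backroad (-4 → -2). Not NE.
(Backroad, Tunnel): Driver A can switch to Tunnel (-5 → -4). Not NE.
(Backroad, Backroad): Driver A gets -2, best alternative -4; Driver B gets 3, best alternative -4. No profitable deviation — NE.

The unique pure-strategy Nash equilibrium is (Backroad, Backroad).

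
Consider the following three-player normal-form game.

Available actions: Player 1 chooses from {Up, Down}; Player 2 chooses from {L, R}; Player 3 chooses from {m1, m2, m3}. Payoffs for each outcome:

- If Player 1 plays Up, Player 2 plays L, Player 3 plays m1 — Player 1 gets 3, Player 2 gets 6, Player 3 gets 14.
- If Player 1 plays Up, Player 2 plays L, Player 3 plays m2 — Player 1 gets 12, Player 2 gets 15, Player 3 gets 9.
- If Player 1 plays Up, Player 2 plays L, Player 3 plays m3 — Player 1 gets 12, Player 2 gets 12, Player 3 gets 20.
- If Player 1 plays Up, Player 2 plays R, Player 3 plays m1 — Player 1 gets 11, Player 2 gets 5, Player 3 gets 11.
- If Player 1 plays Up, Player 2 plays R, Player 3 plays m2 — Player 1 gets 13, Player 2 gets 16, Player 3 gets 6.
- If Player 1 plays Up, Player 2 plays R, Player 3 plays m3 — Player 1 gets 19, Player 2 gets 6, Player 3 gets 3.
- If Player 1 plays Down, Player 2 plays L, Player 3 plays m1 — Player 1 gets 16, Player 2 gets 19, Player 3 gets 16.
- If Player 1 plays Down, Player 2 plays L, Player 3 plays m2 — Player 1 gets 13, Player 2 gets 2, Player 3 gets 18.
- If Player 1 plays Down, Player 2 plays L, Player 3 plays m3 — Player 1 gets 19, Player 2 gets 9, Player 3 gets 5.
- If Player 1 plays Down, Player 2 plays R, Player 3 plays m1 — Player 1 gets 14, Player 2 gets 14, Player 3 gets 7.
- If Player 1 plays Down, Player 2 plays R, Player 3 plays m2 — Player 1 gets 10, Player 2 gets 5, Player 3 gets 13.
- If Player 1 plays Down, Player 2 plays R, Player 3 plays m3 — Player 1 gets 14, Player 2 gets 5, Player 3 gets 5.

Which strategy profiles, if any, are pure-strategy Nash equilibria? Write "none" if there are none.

(Up, L, m1): Player 1 can switch to Down (3 → 16). Not NE.
(Up, L, m2): Player 1 can switch to Down (12 → 13). Not NE.
(Up, L, m3): Player 1 can switch to Down (12 → 19). Not NE.
(Up, R, m1): Player 1 can switch to Down (11 → 14). Not NE.
(Up, R, m2): Player 3 can switch to m1 (6 → 11). Not NE.
(Up, R, m3): Player 2 can switch to L (6 → 12). Not NE.
(Down, L, m1): Player 3 can switch to m2 (16 → 18). Not NE.
(Down, L, m2): Player 2 can switch to R (2 → 5). Not NE.
(Down, L, m3): Player 3 can switch to m1 (5 → 16). Not NE.
(Down, R, m1): Player 2 can switch to L (14 → 19). Not NE.
(The remaining 2 profiles each have a profitable deviation by the same check.)

There is no pure-strategy Nash equilibrium.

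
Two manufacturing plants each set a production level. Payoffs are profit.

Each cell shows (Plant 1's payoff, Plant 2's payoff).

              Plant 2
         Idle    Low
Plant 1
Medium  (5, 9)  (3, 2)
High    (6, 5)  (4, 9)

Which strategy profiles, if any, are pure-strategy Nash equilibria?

(Medium, Idle): Plant 1 can switch to High (5 → 6). Not NE.
(Medium, Low): Plant 1 can switch to High (3 → 4). Not NE.
(High, Idle): Plant 2 can switch to Low (5 → 9). Not NE.
(High, Low): Plant 1 gets 4, best alternative 3; Plant 2 gets 9, best alternative 5. No profitable deviation — NE.

The unique pure-strategy Nash equilibrium is (High, Low).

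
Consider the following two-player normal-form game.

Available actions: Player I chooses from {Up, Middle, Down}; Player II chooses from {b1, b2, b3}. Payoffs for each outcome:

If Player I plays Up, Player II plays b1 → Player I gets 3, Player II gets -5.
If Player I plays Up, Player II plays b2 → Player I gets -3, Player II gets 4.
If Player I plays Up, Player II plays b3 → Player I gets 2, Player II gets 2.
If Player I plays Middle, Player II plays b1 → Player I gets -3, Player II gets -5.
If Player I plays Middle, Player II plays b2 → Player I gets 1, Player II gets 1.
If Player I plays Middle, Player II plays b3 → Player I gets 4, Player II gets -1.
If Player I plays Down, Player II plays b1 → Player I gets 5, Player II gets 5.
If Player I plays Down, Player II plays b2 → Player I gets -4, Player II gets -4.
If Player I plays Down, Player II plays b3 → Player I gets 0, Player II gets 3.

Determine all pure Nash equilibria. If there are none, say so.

The pure Nash equilibria are (Middle, b2), (Down, b1).

(Up, b1): Player I can switch to Down (3 → 5). Not NE.
(Up, b2): Player I can switch to Middle (-3 → 1). Not NE.
(Up, b3): Player I can switch to Middle (2 → 4). Not NE.
(Middle, b1): Player I can switch to Up (-3 → 3). Not NE.
(Middle, b2): Player I gets 1, best alternative -3; Player II gets 1, best alternative -1. No profitable deviation — NE.
(Middle, b3): Player II can switch to b2 (-1 → 1). Not NE.
(Down, b1): Player I gets 5, best alternative 3; Player II gets 5, best alternative 3. No profitable deviation — NE.
(Down, b2): Player I can switch to Up (-4 → -3). Not NE.
(The remaining 1 profile has a profitable deviation by the same check.)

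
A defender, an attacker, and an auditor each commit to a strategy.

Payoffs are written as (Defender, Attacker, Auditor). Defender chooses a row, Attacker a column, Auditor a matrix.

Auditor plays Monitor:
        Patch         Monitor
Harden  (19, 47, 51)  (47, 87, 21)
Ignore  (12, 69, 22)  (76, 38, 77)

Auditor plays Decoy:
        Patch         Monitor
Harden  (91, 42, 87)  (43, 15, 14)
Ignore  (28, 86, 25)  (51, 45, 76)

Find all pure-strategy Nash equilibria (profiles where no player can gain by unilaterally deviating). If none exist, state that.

Defender against (Patch, Monitor): payoffs 19, 12 → best response Harden.
Defender against (Patch, Decoy): payoffs 91, 28 → best response Harden.
Defender against (Monitor, Monitor): payoffs 47, 76 → best response Ignore.
Defender against (Monitor, Decoy): payoffs 43, 51 → best response Ignore.
Attacker against (Harden, Monitor): payoffs 47, 87 → best response Monitor.
Attacker against (Harden, Decoy): payoffs 42, 15 → best response Patch.
Attacker against (Ignore, Monitor): payoffs 69, 38 → best response Patch.
Attacker against (Ignore, Decoy): payoffs 86, 45 → best response Patch.
Auditor against (Harden, Patch): payoffs 51, 87 → best response Decoy.
Auditor against (Harden, Monitor): payoffs 21, 14 → best response Monitor.
Auditor against (Ignore, Patch): payoffs 22, 25 → best response Decoy.
Auditor against (Ignore, Monitor): payoffs 77, 76 → best response Monitor.
Mutual best responses: (Harden, Patch, Decoy).

The unique pure-strategy Nash equilibrium is (Harden, Patch, Decoy).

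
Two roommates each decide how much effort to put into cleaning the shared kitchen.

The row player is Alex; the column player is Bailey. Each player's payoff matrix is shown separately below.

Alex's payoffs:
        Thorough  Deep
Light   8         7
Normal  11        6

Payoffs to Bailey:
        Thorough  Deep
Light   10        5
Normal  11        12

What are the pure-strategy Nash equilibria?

Alex against Thorough: payoffs 8, 11 → best response Normal.
Alex against Deep: payoffs 7, 6 → best response Light.
Bailey against Light: payoffs 10, 5 → best response Thorough.
Bailey against Normal: payoffs 11, 12 → best response Deep.
No profile is a mutual best response for all players.

There is no pure-strategy Nash equilibrium.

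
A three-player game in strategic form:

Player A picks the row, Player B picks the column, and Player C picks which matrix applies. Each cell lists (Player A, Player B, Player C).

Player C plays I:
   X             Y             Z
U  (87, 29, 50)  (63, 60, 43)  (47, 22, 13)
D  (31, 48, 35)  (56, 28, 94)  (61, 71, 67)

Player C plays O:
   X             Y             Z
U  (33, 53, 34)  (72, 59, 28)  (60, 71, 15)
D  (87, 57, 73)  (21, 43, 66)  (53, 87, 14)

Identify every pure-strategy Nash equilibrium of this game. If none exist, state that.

Pure-strategy Nash equilibria: (U, Y, I); (U, Z, O); (D, Z, I)

Player A against (X, I): payoffs 87, 31 → best response U.
Player A against (X, O): payoffs 33, 87 → best response D.
Player A against (Y, I): payoffs 63, 56 → best response U.
Player A against (Y, O): payoffs 72, 21 → best response U.
Player A against (Z, I): payoffs 47, 61 → best response D.
Player A against (Z, O): payoffs 60, 53 → best response U.
Player B against (U, I): payoffs 29, 60, 22 → best response Y.
Player B against (U, O): payoffs 53, 59, 71 → best response Z.
Player B against (D, I): payoffs 48, 28, 71 → best response Z.
Player B against (D, O): payoffs 57, 43, 87 → best response Z.
Player C against (U, X): payoffs 50, 34 → best response I.
Player C against (U, Y): payoffs 43, 28 → best response I.
Player C against (U, Z): payoffs 13, 15 → best response O.
Player C against (D, X): payoffs 35, 73 → best response O.
Player C against (D, Y): payoffs 94, 66 → best response I.
Player C against (D, Z): payoffs 67, 14 → best response I.
Mutual best responses: (U, Y, I); (U, Z, O); (D, Z, I).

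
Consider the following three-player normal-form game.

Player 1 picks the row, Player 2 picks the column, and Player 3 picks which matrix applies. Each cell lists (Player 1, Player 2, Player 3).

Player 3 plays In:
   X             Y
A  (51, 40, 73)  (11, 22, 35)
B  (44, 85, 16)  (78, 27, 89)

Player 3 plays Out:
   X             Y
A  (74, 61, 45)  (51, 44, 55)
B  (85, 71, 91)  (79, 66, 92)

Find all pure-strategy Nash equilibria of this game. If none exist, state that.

Check each profile: it is a Nash equilibrium iff no player can strictly gain by switching unilaterally.
(A, X, In): Player 1 gets 51, best alternative 44; Player 2 gets 40, best alternative 22; Player 3 gets 73, best alternative 45. No profitable deviation — NE.
(A, X, Out): Player 1 can switch to B (74 → 85). Not NE.
(A, Y, In): Player 1 can switch to B (11 → 78). Not NE.
(A, Y, Out): Player 1 can switch to B (51 → 79). Not NE.
(B, X, In): Player 1 can switch to A (44 → 51). Not NE.
(B, X, Out): Player 1 gets 85, best alternative 74; Player 2 gets 71, best alternative 66; Player 3 gets 91, best alternative 16. No profitable deviation — NE.
(B, Y, In): Player 2 can switch to X (27 → 85). Not NE.
(B, Y, Out): Player 2 can switch to X (66 → 71). Not NE.

The pure Nash equilibria are (A, X, In) and (B, X, Out).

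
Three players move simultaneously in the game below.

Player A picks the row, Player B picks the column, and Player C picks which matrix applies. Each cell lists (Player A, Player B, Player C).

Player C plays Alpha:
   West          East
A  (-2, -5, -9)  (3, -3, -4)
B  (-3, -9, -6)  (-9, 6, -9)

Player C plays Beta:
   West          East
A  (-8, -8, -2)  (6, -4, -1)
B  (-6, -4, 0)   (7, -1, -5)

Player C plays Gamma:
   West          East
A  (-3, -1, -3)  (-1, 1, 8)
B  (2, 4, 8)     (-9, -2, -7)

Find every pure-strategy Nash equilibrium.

For each player, find the best response to each opponent profile; mutual best responses are the pure NE.
Player A against (West, Alpha): payoffs -2, -3 → best response A.
Player A against (West, Beta): payoffs -8, -6 → best response B.
Player A against (West, Gamma): payoffs -3, 2 → best response B.
Player A against (East, Alpha): payoffs 3, -9 → best response A.
Player A against (East, Beta): payoffs 6, 7 → best response B.
Player A against (East, Gamma): payoffs -1, -9 → best response A.
Player B against (A, Alpha): payoffs -5, -3 → best response East.
Player B against (A, Beta): payoffs -8, -4 → best response East.
Player B against (A, Gamma): payoffs -1, 1 → best response East.
Player B against (B, Alpha): payoffs -9, 6 → best response East.
Player B against (B, Beta): payoffs -4, -1 → best response East.
Player B against (B, Gamma): payoffs 4, -2 → best response West.
Player C against (A, West): payoffs -9, -2, -3 → best response Beta.
Player C against (A, East): payoffs -4, -1, 8 → best response Gamma.
Player C against (B, West): payoffs -6, 0, 8 → best response Gamma.
Player C against (B, East): payoffs -9, -5, -7 → best response Beta.
Mutual best responses: (A, East, Gamma); (B, West, Gamma); (B, East, Beta).

The pure Nash equilibria are (A, East, Gamma) and (B, West, Gamma) and (B, East, Beta).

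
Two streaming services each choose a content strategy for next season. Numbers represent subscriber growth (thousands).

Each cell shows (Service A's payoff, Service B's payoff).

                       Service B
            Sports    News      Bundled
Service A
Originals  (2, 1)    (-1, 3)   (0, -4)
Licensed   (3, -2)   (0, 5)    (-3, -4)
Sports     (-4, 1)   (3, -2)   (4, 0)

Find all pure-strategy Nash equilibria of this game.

For each player, find the best response to each opponent profile; mutual best responses are the pure NE.
Service A against Sports: payoffs 2, 3, -4 → best response Licensed.
Service A against News: payoffs -1, 0, 3 → best response Sports.
Service A against Bundled: payoffs 0, -3, 4 → best response Sports.
Service B against Originals: payoffs 1, 3, -4 → best response News.
Service B against Licensed: payoffs -2, 5, -4 → best response News.
Service B against Sports: payoffs 1, -2, 0 → best response Sports.
No profile is a mutual best response for all players.

No pure-strategy Nash equilibrium.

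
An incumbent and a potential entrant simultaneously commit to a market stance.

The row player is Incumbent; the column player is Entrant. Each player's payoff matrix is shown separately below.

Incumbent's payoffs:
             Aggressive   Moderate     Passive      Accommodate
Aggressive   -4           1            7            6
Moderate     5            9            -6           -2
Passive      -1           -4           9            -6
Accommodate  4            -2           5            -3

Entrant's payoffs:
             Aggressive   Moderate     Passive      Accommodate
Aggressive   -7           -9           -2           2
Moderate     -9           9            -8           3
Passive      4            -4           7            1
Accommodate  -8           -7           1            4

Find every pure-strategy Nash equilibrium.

The pure Nash equilibria are (Aggressive, Accommodate) and (Moderate, Moderate) and (Passive, Passive).

For each strategy profile, look for a profitable unilateral deviation.
(Aggressive, Aggressive): Incumbent can switch to Moderate (-4 → 5). Not NE.
(Aggressive, Moderate): Incumbent can switch to Moderate (1 → 9). Not NE.
(Aggressive, Passive): Incumbent can switch to Passive (7 → 9). Not NE.
(Aggressive, Accommodate): Incumbent gets 6, best alternative -2; Entrant gets 2, best alternative -2. No profitable deviation — NE.
(Moderate, Aggressive): Entrant can switch to Moderate (-9 → 9). Not NE.
(Moderate, Moderate): Incumbent gets 9, best alternative 1; Entrant gets 9, best alternative 3. No profitable deviation — NE.
(Moderate, Passive): Incumbent can switch to Aggressive (-6 → 7). Not NE.
(Moderate, Accommodate): Incumbent can switch to Aggressive (-2 → 6). Not NE.
(Passive, Aggressive): Incumbent can switch to Moderate (-1 → 5). Not NE.
(Passive, Moderate): Incumbent can switch to Aggressive (-4 → 1). Not NE.
(Passive, Passive): Incumbent gets 9, best alternative 7; Entrant gets 7, best alternative 4. No profitable deviation — NE.
(The remaining 5 profiles each have a profitable deviation by the same check.)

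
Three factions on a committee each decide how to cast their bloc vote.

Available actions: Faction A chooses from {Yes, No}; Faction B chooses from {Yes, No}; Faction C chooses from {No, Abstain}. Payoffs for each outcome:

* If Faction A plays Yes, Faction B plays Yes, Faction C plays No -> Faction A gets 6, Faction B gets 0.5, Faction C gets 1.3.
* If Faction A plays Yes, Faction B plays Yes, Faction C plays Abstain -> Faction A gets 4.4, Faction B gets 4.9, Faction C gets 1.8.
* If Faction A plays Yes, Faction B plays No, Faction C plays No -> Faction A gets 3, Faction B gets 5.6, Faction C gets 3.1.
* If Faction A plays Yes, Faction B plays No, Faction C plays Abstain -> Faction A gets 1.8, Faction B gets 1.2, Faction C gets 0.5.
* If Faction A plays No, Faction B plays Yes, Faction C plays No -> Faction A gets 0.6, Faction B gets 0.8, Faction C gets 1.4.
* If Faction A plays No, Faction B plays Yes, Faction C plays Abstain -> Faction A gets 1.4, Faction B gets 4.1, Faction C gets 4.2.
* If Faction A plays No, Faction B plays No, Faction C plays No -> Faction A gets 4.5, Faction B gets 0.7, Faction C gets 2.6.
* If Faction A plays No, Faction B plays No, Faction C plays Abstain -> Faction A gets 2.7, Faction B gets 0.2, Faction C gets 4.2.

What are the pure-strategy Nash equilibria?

(Yes, Yes, Abstain)

(Yes, Yes, No): Faction B can switch to No (0.5 → 5.6). Not NE.
(Yes, Yes, Abstain): Faction A gets 4.4, best alternative 1.4; Faction B gets 4.9, best alternative 1.2; Faction C gets 1.8, best alternative 1.3. No profitable deviation — NE.
(Yes, No, No): Faction A can switch to No (3 → 4.5). Not NE.
(Yes, No, Abstain): Faction A can switch to No (1.8 → 2.7). Not NE.
(No, Yes, No): Faction A can switch to Yes (0.6 → 6). Not NE.
(No, Yes, Abstain): Faction A can switch to Yes (1.4 → 4.4). Not NE.
(No, No, No): Faction B can switch to Yes (0.7 → 0.8). Not NE.
(No, No, Abstain): Faction B can switch to Yes (0.2 → 4.1). Not NE.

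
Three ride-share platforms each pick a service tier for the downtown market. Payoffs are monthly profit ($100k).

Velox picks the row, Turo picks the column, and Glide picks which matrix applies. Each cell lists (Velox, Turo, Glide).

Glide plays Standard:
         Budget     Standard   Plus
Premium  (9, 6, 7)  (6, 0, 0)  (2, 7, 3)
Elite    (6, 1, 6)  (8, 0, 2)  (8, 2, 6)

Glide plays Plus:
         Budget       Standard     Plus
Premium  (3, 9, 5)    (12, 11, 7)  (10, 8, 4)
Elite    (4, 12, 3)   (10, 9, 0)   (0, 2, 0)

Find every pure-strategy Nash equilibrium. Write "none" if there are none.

Check each profile: it is a Nash equilibrium iff no player can strictly gain by switching unilaterally.
(Premium, Budget, Standard): Turo can switch to Plus (6 → 7). Not NE.
(Premium, Budget, Plus): Velox can switch to Elite (3 → 4). Not NE.
(Premium, Standard, Standard): Velox can switch to Elite (6 → 8). Not NE.
(Premium, Standard, Plus): Velox gets 12, best alternative 10; Turo gets 11, best alternative 9; Glide gets 7, best alternative 0. No profitable deviation — NE.
(Premium, Plus, Standard): Velox can switch to Elite (2 → 8). Not NE.
(Premium, Plus, Plus): Turo can switch to Budget (8 → 9). Not NE.
(Elite, Budget, Standard): Velox can switch to Premium (6 → 9). Not NE.
(Elite, Budget, Plus): Glide can switch to Standard (3 → 6). Not NE.
(Elite, Standard, Standard): Turo can switch to Budget (0 → 1). Not NE.
(Elite, Plus, Standard): Velox gets 8, best alternative 2; Turo gets 2, best alternative 1; Glide gets 6, best alternative 0. No profitable deviation — NE.
(The remaining 2 profiles each have a profitable deviation by the same check.)

(Premium, Standard, Plus), (Elite, Plus, Standard)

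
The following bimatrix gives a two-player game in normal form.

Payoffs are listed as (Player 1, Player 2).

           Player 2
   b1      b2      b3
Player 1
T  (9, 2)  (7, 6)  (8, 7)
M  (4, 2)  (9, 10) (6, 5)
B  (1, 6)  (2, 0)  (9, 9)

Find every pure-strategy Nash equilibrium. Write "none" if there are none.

(T, b1): Player 2 can switch to b2 (2 → 6). Not NE.
(T, b2): Player 1 can switch to M (7 → 9). Not NE.
(T, b3): Player 1 can switch to B (8 → 9). Not NE.
(M, b1): Player 1 can switch to T (4 → 9). Not NE.
(M, b2): Player 1 gets 9, best alternative 7; Player 2 gets 10, best alternative 5. No profitable deviation — NE.
(M, b3): Player 1 can switch to T (6 → 8). Not NE.
(B, b1): Player 1 can switch to T (1 → 9). Not NE.
(B, b2): Player 1 can switch to T (2 → 7). Not NE.
(B, b3): Player 1 gets 9, best alternative 8; Player 2 gets 9, best alternative 6. No profitable deviation — NE.

Pure-strategy Nash equilibria: (M, b2), (B, b3)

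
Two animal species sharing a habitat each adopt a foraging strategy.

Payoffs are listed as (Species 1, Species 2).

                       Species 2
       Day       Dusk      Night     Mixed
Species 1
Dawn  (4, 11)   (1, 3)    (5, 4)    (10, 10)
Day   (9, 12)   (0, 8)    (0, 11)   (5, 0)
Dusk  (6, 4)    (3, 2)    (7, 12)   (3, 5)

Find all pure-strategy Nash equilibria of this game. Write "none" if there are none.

Pure-strategy Nash equilibria: (Day, Day) and (Dusk, Night)

(Dawn, Day): Species 1 can switch to Day (4 → 9). Not NE.
(Dawn, Dusk): Species 1 can switch to Dusk (1 → 3). Not NE.
(Dawn, Night): Species 1 can switch to Dusk (5 → 7). Not NE.
(Dawn, Mixed): Species 2 can switch to Day (10 → 11). Not NE.
(Day, Day): Species 1 gets 9, best alternative 6; Species 2 gets 12, best alternative 11. No profitable deviation — NE.
(Day, Dusk): Species 1 can switch to Dawn (0 → 1). Not NE.
(Day, Night): Species 1 can switch to Dawn (0 → 5). Not NE.
(Dusk, Night): Species 1 gets 7, best alternative 5; Species 2 gets 12, best alternative 5. No profitable deviation — NE.
(The remaining 4 profiles each have a profitable deviation by the same check.)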